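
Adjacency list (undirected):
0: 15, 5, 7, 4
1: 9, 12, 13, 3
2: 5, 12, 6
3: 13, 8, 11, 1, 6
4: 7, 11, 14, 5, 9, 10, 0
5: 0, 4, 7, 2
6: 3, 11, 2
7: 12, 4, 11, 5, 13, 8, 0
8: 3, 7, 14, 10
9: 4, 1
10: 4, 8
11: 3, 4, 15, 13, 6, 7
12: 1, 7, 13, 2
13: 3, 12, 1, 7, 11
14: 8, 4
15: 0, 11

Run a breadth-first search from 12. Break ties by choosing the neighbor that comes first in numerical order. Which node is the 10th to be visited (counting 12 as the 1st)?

Visit 12; enqueue 1, 2, 7, 13 → queue [1, 2, 7, 13]
Visit 1; enqueue 3, 9 → queue [2, 7, 13, 3, 9]
Visit 2; enqueue 5, 6 → queue [7, 13, 3, 9, 5, 6]
Visit 7; enqueue 0, 4, 8, 11 → queue [13, 3, 9, 5, 6, 0, 4, 8, 11]
Visit 13 → queue [3, 9, 5, 6, 0, 4, 8, 11]
Visit 3 → queue [9, 5, 6, 0, 4, 8, 11]
Visit 9 → queue [5, 6, 0, 4, 8, 11]
Visit 5 → queue [6, 0, 4, 8, 11]
Visit 6 → queue [0, 4, 8, 11]
Visit 0; enqueue 15 → queue [4, 8, 11, 15]
Visit 4; enqueue 10, 14 → queue [8, 11, 15, 10, 14]
Visit 8 → queue [11, 15, 10, 14]
Visit 11 → queue [15, 10, 14]
Visit 15 → queue [10, 14]
Visit 10 → queue [14]
Visit 14 → queue []

Visit order: 12, 1, 2, 7, 13, 3, 9, 5, 6, 0, 4, 8, 11, 15, 10, 14

0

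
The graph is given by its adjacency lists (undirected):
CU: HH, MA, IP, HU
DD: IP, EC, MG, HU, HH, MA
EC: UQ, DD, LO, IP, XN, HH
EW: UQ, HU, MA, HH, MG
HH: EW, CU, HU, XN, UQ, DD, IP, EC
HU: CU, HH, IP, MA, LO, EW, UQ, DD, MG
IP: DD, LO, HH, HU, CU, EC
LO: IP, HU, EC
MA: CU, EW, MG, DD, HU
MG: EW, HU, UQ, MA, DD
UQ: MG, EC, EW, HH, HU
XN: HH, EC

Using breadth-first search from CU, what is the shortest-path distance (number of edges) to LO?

Level 0: CU
Level 1: HH, HU, IP, MA
Level 2: DD, EC, EW, LO, MG, UQ, XN
LO first appears at level 2.

2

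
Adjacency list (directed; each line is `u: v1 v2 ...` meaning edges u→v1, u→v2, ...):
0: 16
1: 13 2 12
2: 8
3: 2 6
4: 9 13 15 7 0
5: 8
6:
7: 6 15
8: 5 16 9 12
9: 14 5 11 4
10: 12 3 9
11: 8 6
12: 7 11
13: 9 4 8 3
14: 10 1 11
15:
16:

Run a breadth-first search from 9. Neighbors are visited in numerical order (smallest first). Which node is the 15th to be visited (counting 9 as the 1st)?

Visit 9; enqueue 4, 5, 11, 14 → queue [4, 5, 11, 14]
Visit 4; enqueue 0, 7, 13, 15 → queue [5, 11, 14, 0, 7, 13, 15]
Visit 5; enqueue 8 → queue [11, 14, 0, 7, 13, 15, 8]
Visit 11; enqueue 6 → queue [14, 0, 7, 13, 15, 8, 6]
Visit 14; enqueue 1, 10 → queue [0, 7, 13, 15, 8, 6, 1, 10]
Visit 0; enqueue 16 → queue [7, 13, 15, 8, 6, 1, 10, 16]
Visit 7 → queue [13, 15, 8, 6, 1, 10, 16]
Visit 13; enqueue 3 → queue [15, 8, 6, 1, 10, 16, 3]
Visit 15 → queue [8, 6, 1, 10, 16, 3]
Visit 8; enqueue 12 → queue [6, 1, 10, 16, 3, 12]
Visit 6 → queue [1, 10, 16, 3, 12]
Visit 1; enqueue 2 → queue [10, 16, 3, 12, 2]
Visit 10 → queue [16, 3, 12, 2]
Visit 16 → queue [3, 12, 2]
Visit 3 → queue [12, 2]
Visit 12 → queue [2]
Visit 2 → queue []

Visit order: 9, 4, 5, 11, 14, 0, 7, 13, 15, 8, 6, 1, 10, 16, 3, 12, 2

3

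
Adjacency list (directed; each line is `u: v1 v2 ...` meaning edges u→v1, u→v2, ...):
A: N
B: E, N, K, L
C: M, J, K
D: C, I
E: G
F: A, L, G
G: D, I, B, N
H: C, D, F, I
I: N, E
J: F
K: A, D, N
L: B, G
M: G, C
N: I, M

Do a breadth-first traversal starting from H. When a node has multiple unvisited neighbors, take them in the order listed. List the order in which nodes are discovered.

H → C → D → F → I → M → J → K → A → L → G → N → E → B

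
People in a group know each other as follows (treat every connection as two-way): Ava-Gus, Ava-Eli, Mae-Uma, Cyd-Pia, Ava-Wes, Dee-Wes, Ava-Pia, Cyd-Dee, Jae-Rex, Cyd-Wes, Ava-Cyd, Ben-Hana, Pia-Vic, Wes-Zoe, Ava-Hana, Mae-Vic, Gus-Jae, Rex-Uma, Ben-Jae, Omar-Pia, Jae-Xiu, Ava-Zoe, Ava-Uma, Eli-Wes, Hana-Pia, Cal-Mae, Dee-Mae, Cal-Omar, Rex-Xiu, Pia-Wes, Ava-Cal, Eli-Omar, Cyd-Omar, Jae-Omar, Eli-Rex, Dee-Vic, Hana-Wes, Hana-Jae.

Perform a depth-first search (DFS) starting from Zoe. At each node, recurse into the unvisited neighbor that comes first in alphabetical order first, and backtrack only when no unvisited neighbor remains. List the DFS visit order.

Zoe, Ava, Cal, Mae, Dee, Cyd, Omar, Eli, Rex, Jae, Ben, Hana, Pia, Vic, Wes, Gus, Xiu, Uma

Visit Zoe
Zoe → Ava
Ava → Cal
Cal → Mae
Mae → Dee
Dee → Cyd
Cyd → Omar
Omar → Eli
Eli → Rex
Rex → Jae
Jae → Ben
Ben → Hana
Hana → Pia
Pia → Vic
Pia → Wes
Jae → Gus
Jae → Xiu
Rex → Uma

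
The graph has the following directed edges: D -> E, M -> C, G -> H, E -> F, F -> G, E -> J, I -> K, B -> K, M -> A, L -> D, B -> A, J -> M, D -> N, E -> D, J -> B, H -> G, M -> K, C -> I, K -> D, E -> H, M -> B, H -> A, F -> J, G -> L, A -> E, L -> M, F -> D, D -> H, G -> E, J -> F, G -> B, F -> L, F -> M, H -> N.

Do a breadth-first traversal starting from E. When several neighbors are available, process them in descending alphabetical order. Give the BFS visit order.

Visit E; enqueue J, H, F, D → queue [J, H, F, D]
Visit J; enqueue M, B → queue [H, F, D, M, B]
Visit H; enqueue N, G, A → queue [F, D, M, B, N, G, A]
Visit F; enqueue L → queue [D, M, B, N, G, A, L]
Visit D → queue [M, B, N, G, A, L]
Visit M; enqueue K, C → queue [B, N, G, A, L, K, C]
Visit B → queue [N, G, A, L, K, C]
Visit N → queue [G, A, L, K, C]
Visit G → queue [A, L, K, C]
Visit A → queue [L, K, C]
Visit L → queue [K, C]
Visit K → queue [C]
Visit C; enqueue I → queue [I]
Visit I → queue []

E → J → H → F → D → M → B → N → G → A → L → K → C → I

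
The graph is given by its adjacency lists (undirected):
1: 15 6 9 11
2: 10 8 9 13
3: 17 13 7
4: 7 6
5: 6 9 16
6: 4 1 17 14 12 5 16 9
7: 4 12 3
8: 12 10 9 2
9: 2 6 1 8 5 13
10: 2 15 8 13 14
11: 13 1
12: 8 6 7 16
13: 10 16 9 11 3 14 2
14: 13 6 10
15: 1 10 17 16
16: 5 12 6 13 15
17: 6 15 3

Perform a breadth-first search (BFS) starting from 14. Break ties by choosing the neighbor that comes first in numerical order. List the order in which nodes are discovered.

Visit 14; enqueue 6, 10, 13 → queue [6, 10, 13]
Visit 6; enqueue 1, 4, 5, 9, 12, 16, 17 → queue [10, 13, 1, 4, 5, 9, 12, 16, 17]
Visit 10; enqueue 2, 8, 15 → queue [13, 1, 4, 5, 9, 12, 16, 17, 2, 8, 15]
Visit 13; enqueue 3, 11 → queue [1, 4, 5, 9, 12, 16, 17, 2, 8, 15, 3, 11]
Visit 1 → queue [4, 5, 9, 12, 16, 17, 2, 8, 15, 3, 11]
Visit 4; enqueue 7 → queue [5, 9, 12, 16, 17, 2, 8, 15, 3, 11, 7]
Visit 5 → queue [9, 12, 16, 17, 2, 8, 15, 3, 11, 7]
Visit 9 → queue [12, 16, 17, 2, 8, 15, 3, 11, 7]
Visit 12 → queue [16, 17, 2, 8, 15, 3, 11, 7]
Visit 16 → queue [17, 2, 8, 15, 3, 11, 7]
Visit 17 → queue [2, 8, 15, 3, 11, 7]
Visit 2 → queue [8, 15, 3, 11, 7]
Visit 8 → queue [15, 3, 11, 7]
Visit 15 → queue [3, 11, 7]
Visit 3 → queue [11, 7]
Visit 11 → queue [7]
Visit 7 → queue []

14 -> 6 -> 10 -> 13 -> 1 -> 4 -> 5 -> 9 -> 12 -> 16 -> 17 -> 2 -> 8 -> 15 -> 3 -> 11 -> 7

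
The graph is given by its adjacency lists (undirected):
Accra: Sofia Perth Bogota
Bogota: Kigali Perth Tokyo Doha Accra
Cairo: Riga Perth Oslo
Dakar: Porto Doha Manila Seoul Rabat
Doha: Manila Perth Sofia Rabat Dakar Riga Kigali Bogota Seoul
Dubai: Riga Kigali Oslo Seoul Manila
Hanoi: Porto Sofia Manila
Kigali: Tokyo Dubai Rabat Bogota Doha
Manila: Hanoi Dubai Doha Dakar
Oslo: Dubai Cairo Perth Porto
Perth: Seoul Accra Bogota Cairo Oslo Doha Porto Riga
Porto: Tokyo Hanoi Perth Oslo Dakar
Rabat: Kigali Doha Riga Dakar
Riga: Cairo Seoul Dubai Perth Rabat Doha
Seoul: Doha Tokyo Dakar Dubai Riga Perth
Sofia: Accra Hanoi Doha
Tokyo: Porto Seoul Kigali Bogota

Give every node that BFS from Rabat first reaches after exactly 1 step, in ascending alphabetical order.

Level 0: Rabat
Level 1: Dakar, Doha, Kigali, Riga
Level 2: Bogota, Cairo, Dubai, Manila, Perth, Porto, Seoul, Sofia, Tokyo
Level 3: Accra, Hanoi, Oslo

Dakar, Doha, Kigali, Riga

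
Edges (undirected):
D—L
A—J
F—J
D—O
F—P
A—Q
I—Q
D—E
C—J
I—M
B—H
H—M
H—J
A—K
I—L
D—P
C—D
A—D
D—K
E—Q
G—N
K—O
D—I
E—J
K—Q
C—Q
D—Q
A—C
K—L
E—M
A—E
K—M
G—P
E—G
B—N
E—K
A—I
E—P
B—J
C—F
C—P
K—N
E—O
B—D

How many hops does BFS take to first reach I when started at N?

3

Level 0: N
Level 1: B, G, K
Level 2: A, D, E, H, J, L, M, O, P, Q
Level 3: C, F, I
I first appears at level 3.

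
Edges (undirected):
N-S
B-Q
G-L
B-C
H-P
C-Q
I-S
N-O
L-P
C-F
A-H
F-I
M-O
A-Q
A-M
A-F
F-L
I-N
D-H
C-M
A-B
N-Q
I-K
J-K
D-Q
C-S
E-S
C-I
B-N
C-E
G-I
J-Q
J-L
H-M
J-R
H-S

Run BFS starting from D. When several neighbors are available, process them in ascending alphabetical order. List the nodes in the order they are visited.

D H Q A M P S B C J N F O L E I K R G

Visit D; enqueue H, Q → queue [H, Q]
Visit H; enqueue A, M, P, S → queue [Q, A, M, P, S]
Visit Q; enqueue B, C, J, N → queue [A, M, P, S, B, C, J, N]
Visit A; enqueue F → queue [M, P, S, B, C, J, N, F]
Visit M; enqueue O → queue [P, S, B, C, J, N, F, O]
Visit P; enqueue L → queue [S, B, C, J, N, F, O, L]
Visit S; enqueue E, I → queue [B, C, J, N, F, O, L, E, I]
Visit B → queue [C, J, N, F, O, L, E, I]
Visit C → queue [J, N, F, O, L, E, I]
Visit J; enqueue K, R → queue [N, F, O, L, E, I, K, R]
Visit N → queue [F, O, L, E, I, K, R]
Visit F → queue [O, L, E, I, K, R]
Visit O → queue [L, E, I, K, R]
Visit L; enqueue G → queue [E, I, K, R, G]
Visit E → queue [I, K, R, G]
Visit I → queue [K, R, G]
Visit K → queue [R, G]
Visit R → queue [G]
Visit G → queue []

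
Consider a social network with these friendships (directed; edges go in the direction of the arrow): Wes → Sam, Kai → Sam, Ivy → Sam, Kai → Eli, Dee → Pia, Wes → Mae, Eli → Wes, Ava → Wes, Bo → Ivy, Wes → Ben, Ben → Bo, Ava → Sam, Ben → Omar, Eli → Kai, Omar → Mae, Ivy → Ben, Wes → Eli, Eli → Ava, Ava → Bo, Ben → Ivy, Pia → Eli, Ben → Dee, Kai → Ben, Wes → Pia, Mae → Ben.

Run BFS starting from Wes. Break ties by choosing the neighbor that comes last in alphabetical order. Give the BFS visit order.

Visit Wes; enqueue Sam, Pia, Mae, Eli, Ben → queue [Sam, Pia, Mae, Eli, Ben]
Visit Sam → queue [Pia, Mae, Eli, Ben]
Visit Pia → queue [Mae, Eli, Ben]
Visit Mae → queue [Eli, Ben]
Visit Eli; enqueue Kai, Ava → queue [Ben, Kai, Ava]
Visit Ben; enqueue Omar, Ivy, Dee, Bo → queue [Kai, Ava, Omar, Ivy, Dee, Bo]
Visit Kai → queue [Ava, Omar, Ivy, Dee, Bo]
Visit Ava → queue [Omar, Ivy, Dee, Bo]
Visit Omar → queue [Ivy, Dee, Bo]
Visit Ivy → queue [Dee, Bo]
Visit Dee → queue [Bo]
Visit Bo → queue []

Wes, Sam, Pia, Mae, Eli, Ben, Kai, Ava, Omar, Ivy, Dee, Bo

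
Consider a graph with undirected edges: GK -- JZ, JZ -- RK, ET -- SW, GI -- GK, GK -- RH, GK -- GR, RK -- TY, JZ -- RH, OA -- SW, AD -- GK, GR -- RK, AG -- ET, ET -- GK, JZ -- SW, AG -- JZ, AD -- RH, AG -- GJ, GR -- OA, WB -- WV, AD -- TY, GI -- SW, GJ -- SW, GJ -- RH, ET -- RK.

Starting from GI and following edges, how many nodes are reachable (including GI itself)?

13

BFS from GI visits: GI, GK, SW, AD, ET, GR, JZ, RH, GJ, OA, TY, AG, RK
Reachable nodes: 13 of 15 total.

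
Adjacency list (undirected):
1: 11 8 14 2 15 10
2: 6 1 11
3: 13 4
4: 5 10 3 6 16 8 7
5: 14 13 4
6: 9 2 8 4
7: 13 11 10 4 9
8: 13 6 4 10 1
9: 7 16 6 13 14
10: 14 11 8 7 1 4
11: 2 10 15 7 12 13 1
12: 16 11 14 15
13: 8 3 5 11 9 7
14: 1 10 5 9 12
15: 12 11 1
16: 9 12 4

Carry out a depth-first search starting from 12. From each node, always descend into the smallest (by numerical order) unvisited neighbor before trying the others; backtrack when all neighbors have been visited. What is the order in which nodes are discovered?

12 11 1 2 6 4 3 13 5 14 9 7 10 8 16 15

Visit 12
12 → 11
11 → 1
1 → 2
2 → 6
6 → 4
4 → 3
3 → 13
13 → 5
5 → 14
14 → 9
9 → 7
7 → 10
10 → 8
9 → 16
1 → 15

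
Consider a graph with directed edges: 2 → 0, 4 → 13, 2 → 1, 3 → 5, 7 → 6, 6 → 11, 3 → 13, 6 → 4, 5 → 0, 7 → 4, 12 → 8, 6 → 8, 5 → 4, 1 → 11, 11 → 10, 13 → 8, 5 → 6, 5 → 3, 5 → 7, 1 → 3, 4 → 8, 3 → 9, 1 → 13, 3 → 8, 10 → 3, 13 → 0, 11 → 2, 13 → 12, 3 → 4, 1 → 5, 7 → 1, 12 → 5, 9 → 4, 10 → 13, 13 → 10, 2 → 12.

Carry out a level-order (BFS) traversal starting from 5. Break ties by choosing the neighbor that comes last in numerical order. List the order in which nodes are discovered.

5, 7, 6, 4, 3, 0, 1, 11, 8, 13, 9, 10, 2, 12

Visit 5; enqueue 7, 6, 4, 3, 0 → queue [7, 6, 4, 3, 0]
Visit 7; enqueue 1 → queue [6, 4, 3, 0, 1]
Visit 6; enqueue 11, 8 → queue [4, 3, 0, 1, 11, 8]
Visit 4; enqueue 13 → queue [3, 0, 1, 11, 8, 13]
Visit 3; enqueue 9 → queue [0, 1, 11, 8, 13, 9]
Visit 0 → queue [1, 11, 8, 13, 9]
Visit 1 → queue [11, 8, 13, 9]
Visit 11; enqueue 10, 2 → queue [8, 13, 9, 10, 2]
Visit 8 → queue [13, 9, 10, 2]
Visit 13; enqueue 12 → queue [9, 10, 2, 12]
Visit 9 → queue [10, 2, 12]
Visit 10 → queue [2, 12]
Visit 2 → queue [12]
Visit 12 → queue []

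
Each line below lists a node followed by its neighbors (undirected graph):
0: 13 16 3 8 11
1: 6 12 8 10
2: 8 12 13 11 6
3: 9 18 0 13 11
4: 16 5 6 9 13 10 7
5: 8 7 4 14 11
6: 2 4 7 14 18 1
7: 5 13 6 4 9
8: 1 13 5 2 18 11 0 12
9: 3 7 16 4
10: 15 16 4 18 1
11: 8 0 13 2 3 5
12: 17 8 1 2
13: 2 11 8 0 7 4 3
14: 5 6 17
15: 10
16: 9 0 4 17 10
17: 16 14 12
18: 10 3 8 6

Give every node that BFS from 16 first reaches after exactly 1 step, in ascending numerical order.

Level 0: 16
Level 1: 0, 4, 9, 10, 17
Level 2: 1, 3, 5, 6, 7, 8, 11, 12, 13, 14, 15, 18
Level 3: 2

0, 4, 9, 10, 17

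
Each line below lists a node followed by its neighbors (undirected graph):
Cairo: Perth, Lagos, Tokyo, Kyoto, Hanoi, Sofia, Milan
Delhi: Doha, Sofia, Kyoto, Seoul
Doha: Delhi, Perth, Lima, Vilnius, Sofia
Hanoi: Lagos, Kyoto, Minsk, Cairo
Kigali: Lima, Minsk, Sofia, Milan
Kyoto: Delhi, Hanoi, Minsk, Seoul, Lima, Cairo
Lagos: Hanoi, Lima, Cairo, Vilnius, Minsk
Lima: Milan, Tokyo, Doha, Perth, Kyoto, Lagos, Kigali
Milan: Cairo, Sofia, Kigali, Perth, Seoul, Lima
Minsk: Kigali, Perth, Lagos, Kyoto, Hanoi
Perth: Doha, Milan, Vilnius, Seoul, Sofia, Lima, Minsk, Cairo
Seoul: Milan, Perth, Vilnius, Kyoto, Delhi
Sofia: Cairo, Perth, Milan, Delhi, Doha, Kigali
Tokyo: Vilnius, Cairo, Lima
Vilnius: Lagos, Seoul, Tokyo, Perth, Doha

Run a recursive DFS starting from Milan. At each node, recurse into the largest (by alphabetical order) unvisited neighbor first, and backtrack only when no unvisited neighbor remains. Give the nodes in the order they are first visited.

Visit Milan
Milan → Sofia
Sofia → Perth
Perth → Vilnius
Vilnius → Tokyo
Tokyo → Lima
Lima → Lagos
Lagos → Minsk
Minsk → Kyoto
Kyoto → Seoul
Seoul → Delhi
Delhi → Doha
Kyoto → Hanoi
Hanoi → Cairo
Minsk → Kigali

Milan, Sofia, Perth, Vilnius, Tokyo, Lima, Lagos, Minsk, Kyoto, Seoul, Delhi, Doha, Hanoi, Cairo, Kigali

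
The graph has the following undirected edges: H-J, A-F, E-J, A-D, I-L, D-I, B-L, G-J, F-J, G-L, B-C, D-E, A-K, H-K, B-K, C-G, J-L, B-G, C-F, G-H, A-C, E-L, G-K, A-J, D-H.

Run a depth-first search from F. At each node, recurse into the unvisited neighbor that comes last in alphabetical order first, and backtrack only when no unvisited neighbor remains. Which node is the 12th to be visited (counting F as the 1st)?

E

Visit F
F → J
J → L
L → I
I → D
D → H
H → K
K → G
G → C
C → B
C → A
D → E

Visit order: F, J, L, I, D, H, K, G, C, B, A, E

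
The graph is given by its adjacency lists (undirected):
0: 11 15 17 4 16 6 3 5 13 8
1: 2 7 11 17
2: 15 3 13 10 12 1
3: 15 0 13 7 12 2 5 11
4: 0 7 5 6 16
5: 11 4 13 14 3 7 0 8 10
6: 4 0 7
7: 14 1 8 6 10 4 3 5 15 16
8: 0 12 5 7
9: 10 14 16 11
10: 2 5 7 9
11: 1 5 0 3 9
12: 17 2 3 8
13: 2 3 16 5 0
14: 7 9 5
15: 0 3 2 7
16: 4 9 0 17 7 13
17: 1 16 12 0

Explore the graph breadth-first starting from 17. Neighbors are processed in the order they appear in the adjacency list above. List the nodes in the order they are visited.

Visit 17; enqueue 1, 16, 12, 0 → queue [1, 16, 12, 0]
Visit 1; enqueue 2, 7, 11 → queue [16, 12, 0, 2, 7, 11]
Visit 16; enqueue 4, 9, 13 → queue [12, 0, 2, 7, 11, 4, 9, 13]
Visit 12; enqueue 3, 8 → queue [0, 2, 7, 11, 4, 9, 13, 3, 8]
Visit 0; enqueue 15, 6, 5 → queue [2, 7, 11, 4, 9, 13, 3, 8, 15, 6, 5]
Visit 2; enqueue 10 → queue [7, 11, 4, 9, 13, 3, 8, 15, 6, 5, 10]
Visit 7; enqueue 14 → queue [11, 4, 9, 13, 3, 8, 15, 6, 5, 10, 14]
Visit 11 → queue [4, 9, 13, 3, 8, 15, 6, 5, 10, 14]
Visit 4 → queue [9, 13, 3, 8, 15, 6, 5, 10, 14]
Visit 9 → queue [13, 3, 8, 15, 6, 5, 10, 14]
Visit 13 → queue [3, 8, 15, 6, 5, 10, 14]
Visit 3 → queue [8, 15, 6, 5, 10, 14]
Visit 8 → queue [15, 6, 5, 10, 14]
Visit 15 → queue [6, 5, 10, 14]
Visit 6 → queue [5, 10, 14]
Visit 5 → queue [10, 14]
Visit 10 → queue [14]
Visit 14 → queue []

17 → 1 → 16 → 12 → 0 → 2 → 7 → 11 → 4 → 9 → 13 → 3 → 8 → 15 → 6 → 5 → 10 → 14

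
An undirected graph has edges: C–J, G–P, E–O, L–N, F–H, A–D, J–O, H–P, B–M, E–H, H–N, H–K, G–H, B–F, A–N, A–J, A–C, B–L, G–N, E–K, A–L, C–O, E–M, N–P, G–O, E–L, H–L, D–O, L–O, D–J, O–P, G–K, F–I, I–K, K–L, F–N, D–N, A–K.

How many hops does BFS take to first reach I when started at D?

Level 0: D
Level 1: A, J, N, O
Level 2: C, E, F, G, H, K, L, P
Level 3: B, I, M
I first appears at level 3.

3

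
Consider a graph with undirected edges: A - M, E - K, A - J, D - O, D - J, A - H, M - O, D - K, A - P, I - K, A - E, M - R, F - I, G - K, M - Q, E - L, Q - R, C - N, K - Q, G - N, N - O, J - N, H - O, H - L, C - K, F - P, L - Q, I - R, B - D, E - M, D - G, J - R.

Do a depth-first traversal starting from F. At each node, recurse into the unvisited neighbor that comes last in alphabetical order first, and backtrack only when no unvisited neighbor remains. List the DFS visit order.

Visit F
F → P
P → A
A → M
M → R
R → Q
Q → L
L → H
H → O
O → N
N → J
J → D
D → K
K → I
K → G
K → E
K → C
D → B

F, P, A, M, R, Q, L, H, O, N, J, D, K, I, G, E, C, B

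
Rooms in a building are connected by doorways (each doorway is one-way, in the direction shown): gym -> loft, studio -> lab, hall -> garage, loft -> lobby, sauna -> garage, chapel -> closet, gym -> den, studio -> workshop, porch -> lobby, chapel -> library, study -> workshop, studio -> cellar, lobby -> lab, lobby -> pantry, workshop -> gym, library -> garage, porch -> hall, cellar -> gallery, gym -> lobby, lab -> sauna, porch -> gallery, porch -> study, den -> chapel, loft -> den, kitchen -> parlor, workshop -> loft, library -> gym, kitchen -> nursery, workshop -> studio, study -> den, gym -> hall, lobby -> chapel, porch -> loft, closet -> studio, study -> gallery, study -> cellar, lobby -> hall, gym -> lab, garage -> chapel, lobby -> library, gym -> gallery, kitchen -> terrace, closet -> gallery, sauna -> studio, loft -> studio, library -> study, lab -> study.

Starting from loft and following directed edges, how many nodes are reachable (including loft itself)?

BFS from loft visits: loft, studio, lobby, den, workshop, lab, cellar, pantry, library, hall, chapel, gym, study, sauna, gallery, garage, closet
Reachable nodes: 17 of 22 total.

17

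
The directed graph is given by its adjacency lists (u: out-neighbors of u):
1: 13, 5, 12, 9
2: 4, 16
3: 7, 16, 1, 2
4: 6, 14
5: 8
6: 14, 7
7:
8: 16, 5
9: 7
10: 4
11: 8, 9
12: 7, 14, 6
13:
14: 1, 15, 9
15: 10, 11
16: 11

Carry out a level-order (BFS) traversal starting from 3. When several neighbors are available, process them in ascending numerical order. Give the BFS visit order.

Visit 3; enqueue 1, 2, 7, 16 → queue [1, 2, 7, 16]
Visit 1; enqueue 5, 9, 12, 13 → queue [2, 7, 16, 5, 9, 12, 13]
Visit 2; enqueue 4 → queue [7, 16, 5, 9, 12, 13, 4]
Visit 7 → queue [16, 5, 9, 12, 13, 4]
Visit 16; enqueue 11 → queue [5, 9, 12, 13, 4, 11]
Visit 5; enqueue 8 → queue [9, 12, 13, 4, 11, 8]
Visit 9 → queue [12, 13, 4, 11, 8]
Visit 12; enqueue 6, 14 → queue [13, 4, 11, 8, 6, 14]
Visit 13 → queue [4, 11, 8, 6, 14]
Visit 4 → queue [11, 8, 6, 14]
Visit 11 → queue [8, 6, 14]
Visit 8 → queue [6, 14]
Visit 6 → queue [14]
Visit 14; enqueue 15 → queue [15]
Visit 15; enqueue 10 → queue [10]
Visit 10 → queue []

3 1 2 7 16 5 9 12 13 4 11 8 6 14 15 10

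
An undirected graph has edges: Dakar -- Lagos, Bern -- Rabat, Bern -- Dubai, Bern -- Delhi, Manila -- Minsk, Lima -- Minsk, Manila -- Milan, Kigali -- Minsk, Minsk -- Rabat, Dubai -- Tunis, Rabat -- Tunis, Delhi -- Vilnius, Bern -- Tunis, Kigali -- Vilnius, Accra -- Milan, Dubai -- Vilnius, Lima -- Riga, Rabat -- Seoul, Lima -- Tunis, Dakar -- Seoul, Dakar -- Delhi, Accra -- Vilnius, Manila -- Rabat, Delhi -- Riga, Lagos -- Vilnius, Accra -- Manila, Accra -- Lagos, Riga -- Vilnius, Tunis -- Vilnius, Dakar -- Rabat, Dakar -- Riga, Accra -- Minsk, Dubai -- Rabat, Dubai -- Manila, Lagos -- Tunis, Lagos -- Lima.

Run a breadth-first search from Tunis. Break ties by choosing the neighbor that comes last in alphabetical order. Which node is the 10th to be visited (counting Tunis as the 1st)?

Visit Tunis; enqueue Vilnius, Rabat, Lima, Lagos, Dubai, Bern → queue [Vilnius, Rabat, Lima, Lagos, Dubai, Bern]
Visit Vilnius; enqueue Riga, Kigali, Delhi, Accra → queue [Rabat, Lima, Lagos, Dubai, Bern, Riga, Kigali, Delhi, Accra]
Visit Rabat; enqueue Seoul, Minsk, Manila, Dakar → queue [Lima, Lagos, Dubai, Bern, Riga, Kigali, Delhi, Accra, Seoul, Minsk, Manila, Dakar]
Visit Lima → queue [Lagos, Dubai, Bern, Riga, Kigali, Delhi, Accra, Seoul, Minsk, Manila, Dakar]
Visit Lagos → queue [Dubai, Bern, Riga, Kigali, Delhi, Accra, Seoul, Minsk, Manila, Dakar]
Visit Dubai → queue [Bern, Riga, Kigali, Delhi, Accra, Seoul, Minsk, Manila, Dakar]
Visit Bern → queue [Riga, Kigali, Delhi, Accra, Seoul, Minsk, Manila, Dakar]
Visit Riga → queue [Kigali, Delhi, Accra, Seoul, Minsk, Manila, Dakar]
Visit Kigali → queue [Delhi, Accra, Seoul, Minsk, Manila, Dakar]
Visit Delhi → queue [Accra, Seoul, Minsk, Manila, Dakar]
Visit Accra; enqueue Milan → queue [Seoul, Minsk, Manila, Dakar, Milan]
Visit Seoul → queue [Minsk, Manila, Dakar, Milan]
Visit Minsk → queue [Manila, Dakar, Milan]
Visit Manila → queue [Dakar, Milan]
Visit Dakar → queue [Milan]
Visit Milan → queue []

Visit order: Tunis, Vilnius, Rabat, Lima, Lagos, Dubai, Bern, Riga, Kigali, Delhi, Accra, Seoul, Minsk, Manila, Dakar, Milan

Delhi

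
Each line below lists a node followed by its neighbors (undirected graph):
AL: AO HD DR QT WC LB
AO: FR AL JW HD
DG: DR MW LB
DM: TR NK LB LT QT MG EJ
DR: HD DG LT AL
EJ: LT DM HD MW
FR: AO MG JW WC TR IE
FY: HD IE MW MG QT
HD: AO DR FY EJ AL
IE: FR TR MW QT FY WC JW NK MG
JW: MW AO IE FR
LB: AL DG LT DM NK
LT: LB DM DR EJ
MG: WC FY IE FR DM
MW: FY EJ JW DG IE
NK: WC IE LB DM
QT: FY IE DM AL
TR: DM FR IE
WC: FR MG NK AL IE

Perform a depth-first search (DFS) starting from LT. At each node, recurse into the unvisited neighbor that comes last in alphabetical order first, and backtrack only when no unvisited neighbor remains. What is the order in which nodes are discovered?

Visit LT
LT → LB
LB → NK
NK → WC
WC → MG
MG → IE
IE → TR
TR → FR
FR → JW
JW → MW
MW → FY
FY → QT
QT → DM
DM → EJ
EJ → HD
HD → DR
DR → DG
DR → AL
AL → AO

LT -> LB -> NK -> WC -> MG -> IE -> TR -> FR -> JW -> MW -> FY -> QT -> DM -> EJ -> HD -> DR -> DG -> AL -> AO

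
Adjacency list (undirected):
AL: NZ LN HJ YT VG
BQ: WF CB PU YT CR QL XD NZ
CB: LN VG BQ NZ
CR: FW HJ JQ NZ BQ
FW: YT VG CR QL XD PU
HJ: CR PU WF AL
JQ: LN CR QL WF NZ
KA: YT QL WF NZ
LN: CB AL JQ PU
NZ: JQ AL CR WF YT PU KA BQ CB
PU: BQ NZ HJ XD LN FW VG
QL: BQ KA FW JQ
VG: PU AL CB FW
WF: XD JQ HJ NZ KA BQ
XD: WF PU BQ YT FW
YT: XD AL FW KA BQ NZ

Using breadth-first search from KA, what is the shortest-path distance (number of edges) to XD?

2

Level 0: KA
Level 1: NZ, QL, WF, YT
Level 2: AL, BQ, CB, CR, FW, HJ, JQ, PU, XD
Level 3: LN, VG
XD first appears at level 2.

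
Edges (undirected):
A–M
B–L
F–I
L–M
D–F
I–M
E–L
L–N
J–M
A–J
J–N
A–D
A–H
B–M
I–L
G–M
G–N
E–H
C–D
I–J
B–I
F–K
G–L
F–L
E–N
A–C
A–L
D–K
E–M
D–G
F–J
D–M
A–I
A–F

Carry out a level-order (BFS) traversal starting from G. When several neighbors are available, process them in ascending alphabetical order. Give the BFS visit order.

Visit G; enqueue D, L, M, N → queue [D, L, M, N]
Visit D; enqueue A, C, F, K → queue [L, M, N, A, C, F, K]
Visit L; enqueue B, E, I → queue [M, N, A, C, F, K, B, E, I]
Visit M; enqueue J → queue [N, A, C, F, K, B, E, I, J]
Visit N → queue [A, C, F, K, B, E, I, J]
Visit A; enqueue H → queue [C, F, K, B, E, I, J, H]
Visit C → queue [F, K, B, E, I, J, H]
Visit F → queue [K, B, E, I, J, H]
Visit K → queue [B, E, I, J, H]
Visit B → queue [E, I, J, H]
Visit E → queue [I, J, H]
Visit I → queue [J, H]
Visit J → queue [H]
Visit H → queue []

G → D → L → M → N → A → C → F → K → B → E → I → J → H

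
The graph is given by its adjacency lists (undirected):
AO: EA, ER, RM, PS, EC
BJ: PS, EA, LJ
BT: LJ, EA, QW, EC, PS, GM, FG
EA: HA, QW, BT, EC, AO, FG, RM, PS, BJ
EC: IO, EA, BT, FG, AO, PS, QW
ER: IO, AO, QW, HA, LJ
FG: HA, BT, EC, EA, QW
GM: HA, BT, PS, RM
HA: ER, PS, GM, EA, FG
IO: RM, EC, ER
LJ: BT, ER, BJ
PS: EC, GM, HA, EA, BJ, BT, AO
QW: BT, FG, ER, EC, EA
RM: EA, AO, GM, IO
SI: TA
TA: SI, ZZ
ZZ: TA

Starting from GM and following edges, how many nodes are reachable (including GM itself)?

BFS from GM visits: GM, RM, PS, HA, BT, IO, EA, AO, EC, BJ, FG, ER, QW, LJ
Reachable nodes: 14 of 17 total.

14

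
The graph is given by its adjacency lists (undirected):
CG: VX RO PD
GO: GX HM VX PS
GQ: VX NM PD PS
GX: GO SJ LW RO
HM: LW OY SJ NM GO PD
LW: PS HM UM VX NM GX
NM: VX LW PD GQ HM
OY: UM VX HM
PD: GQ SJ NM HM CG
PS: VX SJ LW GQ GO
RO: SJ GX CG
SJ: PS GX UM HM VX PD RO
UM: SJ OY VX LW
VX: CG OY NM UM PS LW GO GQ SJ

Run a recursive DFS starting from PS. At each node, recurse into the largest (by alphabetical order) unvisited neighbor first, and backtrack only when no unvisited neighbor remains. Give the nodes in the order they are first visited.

PS → VX → UM → SJ → RO → GX → LW → NM → PD → HM → OY → GO → GQ → CG

Visit PS
PS → VX
VX → UM
UM → SJ
SJ → RO
RO → GX
GX → LW
LW → NM
NM → PD
PD → HM
HM → OY
HM → GO
PD → GQ
PD → CG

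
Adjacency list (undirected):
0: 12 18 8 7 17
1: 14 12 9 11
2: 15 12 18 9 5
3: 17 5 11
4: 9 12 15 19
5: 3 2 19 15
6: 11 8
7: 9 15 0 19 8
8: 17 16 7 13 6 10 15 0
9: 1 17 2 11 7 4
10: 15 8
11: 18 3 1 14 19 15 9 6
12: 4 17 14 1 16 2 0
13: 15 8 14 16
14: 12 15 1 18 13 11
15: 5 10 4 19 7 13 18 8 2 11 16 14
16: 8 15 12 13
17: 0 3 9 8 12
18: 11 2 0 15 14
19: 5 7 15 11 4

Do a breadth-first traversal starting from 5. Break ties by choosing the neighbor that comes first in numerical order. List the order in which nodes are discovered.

5 → 2 → 3 → 15 → 19 → 9 → 12 → 18 → 11 → 17 → 4 → 7 → 8 → 10 → 13 → 14 → 16 → 1 → 0 → 6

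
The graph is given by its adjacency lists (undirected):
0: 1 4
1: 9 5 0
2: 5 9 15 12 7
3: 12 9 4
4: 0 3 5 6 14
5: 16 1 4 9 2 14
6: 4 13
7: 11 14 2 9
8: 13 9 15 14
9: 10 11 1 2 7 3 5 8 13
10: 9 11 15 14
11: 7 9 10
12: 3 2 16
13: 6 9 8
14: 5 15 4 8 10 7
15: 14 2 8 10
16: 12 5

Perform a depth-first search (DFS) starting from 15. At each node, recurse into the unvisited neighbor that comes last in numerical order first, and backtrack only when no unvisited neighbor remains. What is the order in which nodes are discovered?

Visit 15
15 → 14
14 → 10
10 → 11
11 → 9
9 → 13
13 → 8
13 → 6
6 → 4
4 → 5
5 → 16
16 → 12
12 → 3
12 → 2
2 → 7
5 → 1
1 → 0

15, 14, 10, 11, 9, 13, 8, 6, 4, 5, 16, 12, 3, 2, 7, 1, 0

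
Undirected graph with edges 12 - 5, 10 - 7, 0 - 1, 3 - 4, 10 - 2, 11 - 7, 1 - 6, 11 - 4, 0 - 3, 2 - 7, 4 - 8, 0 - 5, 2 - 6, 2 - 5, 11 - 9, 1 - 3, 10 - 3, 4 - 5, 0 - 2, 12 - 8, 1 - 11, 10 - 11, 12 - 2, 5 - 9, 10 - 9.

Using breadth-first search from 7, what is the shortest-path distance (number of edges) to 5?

2

Level 0: 7
Level 1: 2, 10, 11
Level 2: 0, 1, 3, 4, 5, 6, 9, 12
Level 3: 8
5 first appears at level 2.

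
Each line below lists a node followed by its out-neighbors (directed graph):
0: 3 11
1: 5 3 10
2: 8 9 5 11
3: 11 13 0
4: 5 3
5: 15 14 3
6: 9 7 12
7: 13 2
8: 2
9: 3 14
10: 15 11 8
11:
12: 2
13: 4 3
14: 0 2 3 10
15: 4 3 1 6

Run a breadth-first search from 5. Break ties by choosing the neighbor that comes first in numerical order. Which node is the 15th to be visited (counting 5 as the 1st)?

7

Visit 5; enqueue 3, 14, 15 → queue [3, 14, 15]
Visit 3; enqueue 0, 11, 13 → queue [14, 15, 0, 11, 13]
Visit 14; enqueue 2, 10 → queue [15, 0, 11, 13, 2, 10]
Visit 15; enqueue 1, 4, 6 → queue [0, 11, 13, 2, 10, 1, 4, 6]
Visit 0 → queue [11, 13, 2, 10, 1, 4, 6]
Visit 11 → queue [13, 2, 10, 1, 4, 6]
Visit 13 → queue [2, 10, 1, 4, 6]
Visit 2; enqueue 8, 9 → queue [10, 1, 4, 6, 8, 9]
Visit 10 → queue [1, 4, 6, 8, 9]
Visit 1 → queue [4, 6, 8, 9]
Visit 4 → queue [6, 8, 9]
Visit 6; enqueue 7, 12 → queue [8, 9, 7, 12]
Visit 8 → queue [9, 7, 12]
Visit 9 → queue [7, 12]
Visit 7 → queue [12]
Visit 12 → queue []

Visit order: 5, 3, 14, 15, 0, 11, 13, 2, 10, 1, 4, 6, 8, 9, 7, 12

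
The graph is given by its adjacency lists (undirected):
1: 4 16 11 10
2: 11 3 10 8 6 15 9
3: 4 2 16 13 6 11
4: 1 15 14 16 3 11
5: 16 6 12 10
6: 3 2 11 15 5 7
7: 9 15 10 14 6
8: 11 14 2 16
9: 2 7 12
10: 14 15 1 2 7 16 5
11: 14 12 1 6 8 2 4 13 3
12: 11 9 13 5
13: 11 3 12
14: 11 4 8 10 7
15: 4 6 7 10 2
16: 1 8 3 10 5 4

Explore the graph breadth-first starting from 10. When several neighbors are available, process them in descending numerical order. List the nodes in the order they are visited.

Visit 10; enqueue 16, 15, 14, 7, 5, 2, 1 → queue [16, 15, 14, 7, 5, 2, 1]
Visit 16; enqueue 8, 4, 3 → queue [15, 14, 7, 5, 2, 1, 8, 4, 3]
Visit 15; enqueue 6 → queue [14, 7, 5, 2, 1, 8, 4, 3, 6]
Visit 14; enqueue 11 → queue [7, 5, 2, 1, 8, 4, 3, 6, 11]
Visit 7; enqueue 9 → queue [5, 2, 1, 8, 4, 3, 6, 11, 9]
Visit 5; enqueue 12 → queue [2, 1, 8, 4, 3, 6, 11, 9, 12]
Visit 2 → queue [1, 8, 4, 3, 6, 11, 9, 12]
Visit 1 → queue [8, 4, 3, 6, 11, 9, 12]
Visit 8 → queue [4, 3, 6, 11, 9, 12]
Visit 4 → queue [3, 6, 11, 9, 12]
Visit 3; enqueue 13 → queue [6, 11, 9, 12, 13]
Visit 6 → queue [11, 9, 12, 13]
Visit 11 → queue [9, 12, 13]
Visit 9 → queue [12, 13]
Visit 12 → queue [13]
Visit 13 → queue []

10 16 15 14 7 5 2 1 8 4 3 6 11 9 12 13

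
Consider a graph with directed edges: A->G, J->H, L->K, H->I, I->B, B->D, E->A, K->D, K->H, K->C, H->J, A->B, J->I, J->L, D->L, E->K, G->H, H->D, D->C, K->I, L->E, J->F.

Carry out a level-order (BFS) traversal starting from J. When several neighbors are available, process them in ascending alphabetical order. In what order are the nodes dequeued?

J F H I L D B E K C A G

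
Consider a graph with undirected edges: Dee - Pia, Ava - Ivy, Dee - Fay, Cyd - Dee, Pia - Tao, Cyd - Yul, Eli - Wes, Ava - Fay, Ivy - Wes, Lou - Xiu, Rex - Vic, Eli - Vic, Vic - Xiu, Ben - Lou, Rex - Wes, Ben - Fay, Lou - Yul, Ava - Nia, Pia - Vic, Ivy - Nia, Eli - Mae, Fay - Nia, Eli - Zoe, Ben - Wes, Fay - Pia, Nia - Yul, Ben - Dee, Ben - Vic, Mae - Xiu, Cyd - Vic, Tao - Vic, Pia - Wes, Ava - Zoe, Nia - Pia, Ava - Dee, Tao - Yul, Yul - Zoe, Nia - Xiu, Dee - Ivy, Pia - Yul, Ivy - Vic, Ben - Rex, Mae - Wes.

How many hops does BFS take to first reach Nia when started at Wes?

Level 0: Wes
Level 1: Ben, Eli, Ivy, Mae, Pia, Rex
Level 2: Ava, Dee, Fay, Lou, Nia, Tao, Vic, Xiu, Yul, Zoe
Level 3: Cyd
Nia first appears at level 2.

2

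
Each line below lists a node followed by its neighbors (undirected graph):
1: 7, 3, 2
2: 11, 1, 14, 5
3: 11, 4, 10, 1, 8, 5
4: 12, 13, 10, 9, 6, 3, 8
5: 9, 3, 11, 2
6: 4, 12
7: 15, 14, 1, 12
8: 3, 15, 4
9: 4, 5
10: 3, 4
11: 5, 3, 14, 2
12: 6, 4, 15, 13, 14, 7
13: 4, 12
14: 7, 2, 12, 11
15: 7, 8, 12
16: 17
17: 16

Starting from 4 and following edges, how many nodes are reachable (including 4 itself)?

BFS from 4 visits: 4, 12, 13, 10, 9, 6, 3, 8, 15, 14, 7, 5, 11, 1, 2
Reachable nodes: 15 of 17 total.

15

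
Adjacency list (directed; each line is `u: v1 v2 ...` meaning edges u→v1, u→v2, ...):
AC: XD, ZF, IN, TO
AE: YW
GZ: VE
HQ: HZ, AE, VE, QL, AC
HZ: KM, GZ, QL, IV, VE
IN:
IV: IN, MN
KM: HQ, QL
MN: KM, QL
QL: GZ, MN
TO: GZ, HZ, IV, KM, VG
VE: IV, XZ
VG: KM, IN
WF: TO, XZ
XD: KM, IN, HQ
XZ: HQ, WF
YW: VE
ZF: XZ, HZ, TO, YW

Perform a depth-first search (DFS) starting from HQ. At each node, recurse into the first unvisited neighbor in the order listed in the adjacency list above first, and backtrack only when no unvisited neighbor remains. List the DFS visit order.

HQ -> HZ -> KM -> QL -> GZ -> VE -> IV -> IN -> MN -> XZ -> WF -> TO -> VG -> AE -> YW -> AC -> XD -> ZF

Visit HQ
HQ → HZ
HZ → KM
KM → QL
QL → GZ
GZ → VE
VE → IV
IV → IN
IV → MN
VE → XZ
XZ → WF
WF → TO
TO → VG
HQ → AE
AE → YW
HQ → AC
AC → XD
AC → ZF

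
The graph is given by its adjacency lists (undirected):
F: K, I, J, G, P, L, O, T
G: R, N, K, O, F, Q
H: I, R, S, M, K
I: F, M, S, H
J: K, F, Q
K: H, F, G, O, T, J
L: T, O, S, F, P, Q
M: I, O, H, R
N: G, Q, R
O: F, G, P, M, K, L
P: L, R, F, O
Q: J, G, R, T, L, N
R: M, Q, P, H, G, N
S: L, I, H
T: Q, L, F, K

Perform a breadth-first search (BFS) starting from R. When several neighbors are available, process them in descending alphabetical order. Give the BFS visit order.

R -> Q -> P -> N -> M -> H -> G -> T -> L -> J -> O -> F -> I -> S -> K

Visit R; enqueue Q, P, N, M, H, G → queue [Q, P, N, M, H, G]
Visit Q; enqueue T, L, J → queue [P, N, M, H, G, T, L, J]
Visit P; enqueue O, F → queue [N, M, H, G, T, L, J, O, F]
Visit N → queue [M, H, G, T, L, J, O, F]
Visit M; enqueue I → queue [H, G, T, L, J, O, F, I]
Visit H; enqueue S, K → queue [G, T, L, J, O, F, I, S, K]
Visit G → queue [T, L, J, O, F, I, S, K]
Visit T → queue [L, J, O, F, I, S, K]
Visit L → queue [J, O, F, I, S, K]
Visit J → queue [O, F, I, S, K]
Visit O → queue [F, I, S, K]
Visit F → queue [I, S, K]
Visit I → queue [S, K]
Visit S → queue [K]
Visit K → queue []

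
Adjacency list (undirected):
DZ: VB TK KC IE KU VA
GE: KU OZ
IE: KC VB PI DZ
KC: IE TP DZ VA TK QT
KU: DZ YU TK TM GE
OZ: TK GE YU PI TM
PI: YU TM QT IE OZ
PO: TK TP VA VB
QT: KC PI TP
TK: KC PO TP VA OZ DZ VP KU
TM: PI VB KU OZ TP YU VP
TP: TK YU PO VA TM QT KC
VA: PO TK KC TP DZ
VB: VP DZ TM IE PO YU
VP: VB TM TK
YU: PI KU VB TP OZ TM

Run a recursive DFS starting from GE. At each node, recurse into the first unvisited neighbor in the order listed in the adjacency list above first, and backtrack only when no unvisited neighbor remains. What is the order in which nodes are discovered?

GE, KU, DZ, VB, VP, TM, PI, YU, TP, TK, KC, IE, VA, PO, QT, OZ

Visit GE
GE → KU
KU → DZ
DZ → VB
VB → VP
VP → TM
TM → PI
PI → YU
YU → TP
TP → TK
TK → KC
KC → IE
KC → VA
VA → PO
KC → QT
TK → OZ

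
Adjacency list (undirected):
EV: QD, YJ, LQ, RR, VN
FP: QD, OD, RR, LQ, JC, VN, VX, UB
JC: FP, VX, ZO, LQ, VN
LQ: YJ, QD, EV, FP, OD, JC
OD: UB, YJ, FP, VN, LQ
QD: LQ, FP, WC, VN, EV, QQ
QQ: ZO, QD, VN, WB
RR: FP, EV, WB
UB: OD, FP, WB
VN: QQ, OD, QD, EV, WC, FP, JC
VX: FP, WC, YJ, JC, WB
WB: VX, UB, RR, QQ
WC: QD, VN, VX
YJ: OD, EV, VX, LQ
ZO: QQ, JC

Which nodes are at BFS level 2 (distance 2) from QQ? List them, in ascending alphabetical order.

EV, FP, JC, LQ, OD, RR, UB, VX, WC

Level 0: QQ
Level 1: QD, VN, WB, ZO
Level 2: EV, FP, JC, LQ, OD, RR, UB, VX, WC
Level 3: YJ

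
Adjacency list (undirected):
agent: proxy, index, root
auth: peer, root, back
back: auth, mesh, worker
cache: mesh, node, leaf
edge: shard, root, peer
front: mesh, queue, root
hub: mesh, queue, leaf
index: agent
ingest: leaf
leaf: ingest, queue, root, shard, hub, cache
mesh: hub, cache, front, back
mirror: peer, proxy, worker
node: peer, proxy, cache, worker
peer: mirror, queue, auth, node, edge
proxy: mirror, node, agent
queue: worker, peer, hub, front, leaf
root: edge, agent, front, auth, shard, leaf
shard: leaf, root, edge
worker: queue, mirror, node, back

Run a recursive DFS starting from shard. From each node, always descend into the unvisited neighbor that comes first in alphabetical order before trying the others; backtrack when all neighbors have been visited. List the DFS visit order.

shard, edge, peer, auth, back, mesh, cache, leaf, hub, queue, front, root, agent, index, proxy, mirror, worker, node, ingest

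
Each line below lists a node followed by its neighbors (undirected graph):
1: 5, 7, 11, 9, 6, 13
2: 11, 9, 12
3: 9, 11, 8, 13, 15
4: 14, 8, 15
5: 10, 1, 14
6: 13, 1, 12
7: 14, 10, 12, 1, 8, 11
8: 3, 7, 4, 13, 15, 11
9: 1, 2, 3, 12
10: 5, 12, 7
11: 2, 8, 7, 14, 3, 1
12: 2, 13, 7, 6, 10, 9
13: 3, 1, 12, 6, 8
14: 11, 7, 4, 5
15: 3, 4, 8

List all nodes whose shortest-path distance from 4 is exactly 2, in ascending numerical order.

3, 5, 7, 11, 13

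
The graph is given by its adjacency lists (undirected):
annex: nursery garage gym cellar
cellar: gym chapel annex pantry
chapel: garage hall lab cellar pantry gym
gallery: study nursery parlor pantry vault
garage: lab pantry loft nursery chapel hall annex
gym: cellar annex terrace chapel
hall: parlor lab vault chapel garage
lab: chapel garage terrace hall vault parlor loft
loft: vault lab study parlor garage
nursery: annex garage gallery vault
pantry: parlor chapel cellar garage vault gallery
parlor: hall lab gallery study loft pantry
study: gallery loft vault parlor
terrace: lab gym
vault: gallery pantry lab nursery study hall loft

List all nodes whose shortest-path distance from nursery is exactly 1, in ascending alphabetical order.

Level 0: nursery
Level 1: annex, gallery, garage, vault
Level 2: cellar, chapel, gym, hall, lab, loft, pantry, parlor, study
Level 3: terrace

annex, gallery, garage, vault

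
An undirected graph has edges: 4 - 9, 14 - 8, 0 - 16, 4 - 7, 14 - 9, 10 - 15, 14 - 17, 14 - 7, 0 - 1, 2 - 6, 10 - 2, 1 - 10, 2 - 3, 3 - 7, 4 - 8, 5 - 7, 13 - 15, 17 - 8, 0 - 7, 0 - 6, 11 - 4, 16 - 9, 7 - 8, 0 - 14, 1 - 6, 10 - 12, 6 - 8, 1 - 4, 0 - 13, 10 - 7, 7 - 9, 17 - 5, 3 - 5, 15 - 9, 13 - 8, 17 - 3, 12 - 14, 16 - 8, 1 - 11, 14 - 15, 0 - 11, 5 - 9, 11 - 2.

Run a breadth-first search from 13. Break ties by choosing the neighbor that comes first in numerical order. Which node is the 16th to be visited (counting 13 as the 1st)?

3

Visit 13; enqueue 0, 8, 15 → queue [0, 8, 15]
Visit 0; enqueue 1, 6, 7, 11, 14, 16 → queue [8, 15, 1, 6, 7, 11, 14, 16]
Visit 8; enqueue 4, 17 → queue [15, 1, 6, 7, 11, 14, 16, 4, 17]
Visit 15; enqueue 9, 10 → queue [1, 6, 7, 11, 14, 16, 4, 17, 9, 10]
Visit 1 → queue [6, 7, 11, 14, 16, 4, 17, 9, 10]
Visit 6; enqueue 2 → queue [7, 11, 14, 16, 4, 17, 9, 10, 2]
Visit 7; enqueue 3, 5 → queue [11, 14, 16, 4, 17, 9, 10, 2, 3, 5]
Visit 11 → queue [14, 16, 4, 17, 9, 10, 2, 3, 5]
Visit 14; enqueue 12 → queue [16, 4, 17, 9, 10, 2, 3, 5, 12]
Visit 16 → queue [4, 17, 9, 10, 2, 3, 5, 12]
Visit 4 → queue [17, 9, 10, 2, 3, 5, 12]
Visit 17 → queue [9, 10, 2, 3, 5, 12]
Visit 9 → queue [10, 2, 3, 5, 12]
Visit 10 → queue [2, 3, 5, 12]
Visit 2 → queue [3, 5, 12]
Visit 3 → queue [5, 12]
Visit 5 → queue [12]
Visit 12 → queue []

Visit order: 13, 0, 8, 15, 1, 6, 7, 11, 14, 16, 4, 17, 9, 10, 2, 3, 5, 12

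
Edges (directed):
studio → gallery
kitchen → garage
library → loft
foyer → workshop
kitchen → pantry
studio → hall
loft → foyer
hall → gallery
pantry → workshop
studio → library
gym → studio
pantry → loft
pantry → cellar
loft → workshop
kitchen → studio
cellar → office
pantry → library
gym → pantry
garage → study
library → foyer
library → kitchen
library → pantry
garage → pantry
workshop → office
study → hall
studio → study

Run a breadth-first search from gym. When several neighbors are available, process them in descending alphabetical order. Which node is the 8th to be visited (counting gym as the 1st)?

Visit gym; enqueue studio, pantry → queue [studio, pantry]
Visit studio; enqueue study, library, hall, gallery → queue [pantry, study, library, hall, gallery]
Visit pantry; enqueue workshop, loft, cellar → queue [study, library, hall, gallery, workshop, loft, cellar]
Visit study → queue [library, hall, gallery, workshop, loft, cellar]
Visit library; enqueue kitchen, foyer → queue [hall, gallery, workshop, loft, cellar, kitchen, foyer]
Visit hall → queue [gallery, workshop, loft, cellar, kitchen, foyer]
Visit gallery → queue [workshop, loft, cellar, kitchen, foyer]
Visit workshop; enqueue office → queue [loft, cellar, kitchen, foyer, office]
Visit loft → queue [cellar, kitchen, foyer, office]
Visit cellar → queue [kitchen, foyer, office]
Visit kitchen; enqueue garage → queue [foyer, office, garage]
Visit foyer → queue [office, garage]
Visit office → queue [garage]
Visit garage → queue []

Visit order: gym, studio, pantry, study, library, hall, gallery, workshop, loft, cellar, kitchen, foyer, office, garage

workshop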